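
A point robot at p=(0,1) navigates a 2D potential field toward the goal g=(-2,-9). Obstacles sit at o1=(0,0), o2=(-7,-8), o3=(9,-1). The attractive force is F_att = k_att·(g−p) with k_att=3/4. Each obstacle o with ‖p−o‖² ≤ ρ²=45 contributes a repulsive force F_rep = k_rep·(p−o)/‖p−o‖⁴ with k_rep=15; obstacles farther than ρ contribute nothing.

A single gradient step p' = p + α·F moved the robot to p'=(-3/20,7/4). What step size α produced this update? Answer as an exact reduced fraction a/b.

F_att = 3/4·(g−p) = 3/4·(-2,-10) = (-1.5000,-7.5000)
o1: d²=1 ≤ ρ²=45; F_rep = 15·(0,1)/1² = (0.0000,15.0000)
o2: d²=130 > ρ²=45 → inactive
o3: d²=85 > ρ²=45 → inactive
F = F_att + ΣF_rep = (-1.5000,7.5000)
Δp = p'−p = (-0.1500,0.7500); α = Δx/Fx = (-3/20) / (-3/2) = 1/10
check: Δy/Fy = (3/4) / (15/2) = 1/10 ✓

α = 1/10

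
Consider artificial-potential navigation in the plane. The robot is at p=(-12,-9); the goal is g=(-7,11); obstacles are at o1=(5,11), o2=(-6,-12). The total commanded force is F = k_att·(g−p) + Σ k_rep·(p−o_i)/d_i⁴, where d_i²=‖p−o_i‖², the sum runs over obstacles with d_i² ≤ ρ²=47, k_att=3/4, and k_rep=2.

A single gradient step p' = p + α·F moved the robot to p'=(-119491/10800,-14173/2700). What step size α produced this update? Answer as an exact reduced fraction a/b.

F_att = 3/4·(g−p) = 3/4·(5,20) = (3.7500,15.0000)
o1: d²=689 > ρ²=47 → inactive
o2: d²=45 ≤ ρ²=47; F_rep = 2·(-6,3)/45² = (-0.0059,0.0030)
F = F_att + ΣF_rep = (3.7441,15.0030)
Δp = p'−p = (0.9360,3.7507); α = Δx/Fx = (10109/10800) / (10109/2700) = 1/4
check: Δy/Fy = (10127/2700) / (10127/675) = 1/4 ✓

α = 1/4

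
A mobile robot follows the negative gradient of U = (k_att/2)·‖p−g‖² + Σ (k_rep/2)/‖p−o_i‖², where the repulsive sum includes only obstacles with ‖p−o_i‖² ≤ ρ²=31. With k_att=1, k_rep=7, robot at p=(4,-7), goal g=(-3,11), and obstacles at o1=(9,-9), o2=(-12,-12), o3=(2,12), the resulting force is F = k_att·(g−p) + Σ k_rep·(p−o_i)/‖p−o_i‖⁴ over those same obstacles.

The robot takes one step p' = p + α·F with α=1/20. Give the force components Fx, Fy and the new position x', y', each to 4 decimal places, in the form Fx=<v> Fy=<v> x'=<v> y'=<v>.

Fx=-7.0416 Fy=18.0166 x'=3.6479 y'=-6.0992

F_att = 1·(g−p) = 1·(-7,18) = (-7.0000,18.0000)
o1: d²=29 ≤ ρ²=31; F_rep = 7·(-5,2)/29² = (-0.0416,0.0166)
o2: d²=281 > ρ²=31 → inactive
o3: d²=365 > ρ²=31 → inactive
F = F_att + ΣF_rep = (-7.0416,18.0166)
p' = p + 1/20·F = (3.6479,-6.0992)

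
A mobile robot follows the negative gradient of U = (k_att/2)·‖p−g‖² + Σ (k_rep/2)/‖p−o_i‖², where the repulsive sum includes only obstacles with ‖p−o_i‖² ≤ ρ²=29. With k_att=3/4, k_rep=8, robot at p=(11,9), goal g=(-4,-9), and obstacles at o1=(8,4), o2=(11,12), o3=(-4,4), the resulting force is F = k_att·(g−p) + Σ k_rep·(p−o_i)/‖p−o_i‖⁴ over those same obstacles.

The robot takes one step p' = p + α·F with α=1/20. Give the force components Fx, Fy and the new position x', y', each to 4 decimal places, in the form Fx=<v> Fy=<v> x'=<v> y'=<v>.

Fx=-11.2500 Fy=-13.7963 x'=10.4375 y'=8.3102

F_att = 3/4·(g−p) = 3/4·(-15,-18) = (-11.2500,-13.5000)
o1: d²=34 > ρ²=29 → inactive
o2: d²=9 ≤ ρ²=29; F_rep = 8·(0,-3)/9² = (0.0000,-0.2963)
o3: d²=250 > ρ²=29 → inactive
F = F_att + ΣF_rep = (-11.2500,-13.7963)
p' = p + 1/20·F = (10.4375,8.3102)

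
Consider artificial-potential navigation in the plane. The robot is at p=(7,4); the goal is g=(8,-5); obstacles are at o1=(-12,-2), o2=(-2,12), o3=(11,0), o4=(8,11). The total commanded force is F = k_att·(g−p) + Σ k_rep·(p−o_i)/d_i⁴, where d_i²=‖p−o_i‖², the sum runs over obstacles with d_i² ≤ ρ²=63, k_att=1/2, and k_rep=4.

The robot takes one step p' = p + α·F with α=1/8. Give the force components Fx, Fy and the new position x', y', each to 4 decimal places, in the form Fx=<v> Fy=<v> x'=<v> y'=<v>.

F_att = 1/2·(g−p) = 1/2·(1,-9) = (0.5000,-4.5000)
o1: d²=397 > ρ²=63 → inactive
o2: d²=145 > ρ²=63 → inactive
o3: d²=32 ≤ ρ²=63; F_rep = 4·(-4,4)/32² = (-0.0156,0.0156)
o4: d²=50 ≤ ρ²=63; F_rep = 4·(-1,-7)/50² = (-0.0016,-0.0112)
F = F_att + ΣF_rep = (0.4828,-4.4956)
p' = p + 1/8·F = (7.0603,3.4381)

Fx=0.4828 Fy=-4.4956 x'=7.0603 y'=3.4381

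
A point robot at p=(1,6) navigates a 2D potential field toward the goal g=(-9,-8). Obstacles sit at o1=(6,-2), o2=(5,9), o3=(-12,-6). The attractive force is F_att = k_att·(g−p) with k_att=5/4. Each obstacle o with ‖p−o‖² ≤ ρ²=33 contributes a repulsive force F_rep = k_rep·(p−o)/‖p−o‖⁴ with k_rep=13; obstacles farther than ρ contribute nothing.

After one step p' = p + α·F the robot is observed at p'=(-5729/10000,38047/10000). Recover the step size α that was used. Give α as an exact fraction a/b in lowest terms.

F_att = 5/4·(g−p) = 5/4·(-10,-14) = (-12.5000,-17.5000)
o1: d²=89 > ρ²=33 → inactive
o2: d²=25 ≤ ρ²=33; F_rep = 13·(-4,-3)/25² = (-0.0832,-0.0624)
o3: d²=313 > ρ²=33 → inactive
F = F_att + ΣF_rep = (-12.5832,-17.5624)
Δp = p'−p = (-1.5729,-2.1953); α = Δx/Fx = (-15729/10000) / (-15729/1250) = 1/8
check: Δy/Fy = (-21953/10000) / (-21953/1250) = 1/8 ✓

α = 1/8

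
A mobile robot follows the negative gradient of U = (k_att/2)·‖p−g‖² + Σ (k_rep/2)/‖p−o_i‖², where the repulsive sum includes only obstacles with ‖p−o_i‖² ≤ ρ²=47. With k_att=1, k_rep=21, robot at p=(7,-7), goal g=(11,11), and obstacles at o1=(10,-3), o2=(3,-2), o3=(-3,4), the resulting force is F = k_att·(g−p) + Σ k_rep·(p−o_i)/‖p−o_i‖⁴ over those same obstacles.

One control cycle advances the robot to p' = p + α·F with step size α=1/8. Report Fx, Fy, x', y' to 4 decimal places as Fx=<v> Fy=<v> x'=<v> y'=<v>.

Fx=3.9492 Fy=17.8031 x'=7.4936 y'=-4.7746

F_att = 1·(g−p) = 1·(4,18) = (4.0000,18.0000)
o1: d²=25 ≤ ρ²=47; F_rep = 21·(-3,-4)/25² = (-0.1008,-0.1344)
o2: d²=41 ≤ ρ²=47; F_rep = 21·(4,-5)/41² = (0.0500,-0.0625)
o3: d²=221 > ρ²=47 → inactive
F = F_att + ΣF_rep = (3.9492,17.8031)
p' = p + 1/8·F = (7.4936,-4.7746)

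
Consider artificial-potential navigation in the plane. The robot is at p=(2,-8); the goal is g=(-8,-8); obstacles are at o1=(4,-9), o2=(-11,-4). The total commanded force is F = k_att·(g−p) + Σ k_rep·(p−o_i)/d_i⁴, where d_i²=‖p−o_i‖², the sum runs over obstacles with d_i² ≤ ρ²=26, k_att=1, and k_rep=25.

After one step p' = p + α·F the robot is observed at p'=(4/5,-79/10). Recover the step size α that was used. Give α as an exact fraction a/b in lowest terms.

α = 1/10

F_att = 1·(g−p) = 1·(-10,0) = (-10.0000,0.0000)
o1: d²=5 ≤ ρ²=26; F_rep = 25·(-2,1)/5² = (-2.0000,1.0000)
o2: d²=185 > ρ²=26 → inactive
F = F_att + ΣF_rep = (-12.0000,1.0000)
Δp = p'−p = (-1.2000,0.1000); α = Δx/Fx = (-6/5) / (-12) = 1/10
check: Δy/Fy = (1/10) / (1) = 1/10 ✓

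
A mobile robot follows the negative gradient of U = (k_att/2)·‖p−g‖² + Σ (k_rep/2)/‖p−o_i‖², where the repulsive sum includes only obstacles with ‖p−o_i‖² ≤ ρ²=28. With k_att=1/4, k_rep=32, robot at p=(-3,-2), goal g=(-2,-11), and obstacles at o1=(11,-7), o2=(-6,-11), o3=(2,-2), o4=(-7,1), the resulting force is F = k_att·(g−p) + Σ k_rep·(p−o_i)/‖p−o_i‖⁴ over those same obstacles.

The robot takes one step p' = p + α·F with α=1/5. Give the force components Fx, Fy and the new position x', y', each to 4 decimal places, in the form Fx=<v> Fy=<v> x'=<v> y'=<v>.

Fx=0.1988 Fy=-2.4036 x'=-2.9602 y'=-2.4807

F_att = 1/4·(g−p) = 1/4·(1,-9) = (0.2500,-2.2500)
o1: d²=221 > ρ²=28 → inactive
o2: d²=90 > ρ²=28 → inactive
o3: d²=25 ≤ ρ²=28; F_rep = 32·(-5,0)/25² = (-0.2560,0.0000)
o4: d²=25 ≤ ρ²=28; F_rep = 32·(4,-3)/25² = (0.2048,-0.1536)
F = F_att + ΣF_rep = (0.1988,-2.4036)
p' = p + 1/5·F = (-2.9602,-2.4807)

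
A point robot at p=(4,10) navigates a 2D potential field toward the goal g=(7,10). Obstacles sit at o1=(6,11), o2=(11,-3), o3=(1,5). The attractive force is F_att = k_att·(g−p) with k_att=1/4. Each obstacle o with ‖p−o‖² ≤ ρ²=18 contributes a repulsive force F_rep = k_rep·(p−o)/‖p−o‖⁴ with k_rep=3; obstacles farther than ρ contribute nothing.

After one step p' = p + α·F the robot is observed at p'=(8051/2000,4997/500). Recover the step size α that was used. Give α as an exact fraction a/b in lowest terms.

α = 1/20

F_att = 1/4·(g−p) = 1/4·(3,0) = (0.7500,0.0000)
o1: d²=5 ≤ ρ²=18; F_rep = 3·(-2,-1)/5² = (-0.2400,-0.1200)
o2: d²=218 > ρ²=18 → inactive
o3: d²=34 > ρ²=18 → inactive
F = F_att + ΣF_rep = (0.5100,-0.1200)
Δp = p'−p = (0.0255,-0.0060); α = Δx/Fx = (51/2000) / (51/100) = 1/20
check: Δy/Fy = (-3/500) / (-3/25) = 1/20 ✓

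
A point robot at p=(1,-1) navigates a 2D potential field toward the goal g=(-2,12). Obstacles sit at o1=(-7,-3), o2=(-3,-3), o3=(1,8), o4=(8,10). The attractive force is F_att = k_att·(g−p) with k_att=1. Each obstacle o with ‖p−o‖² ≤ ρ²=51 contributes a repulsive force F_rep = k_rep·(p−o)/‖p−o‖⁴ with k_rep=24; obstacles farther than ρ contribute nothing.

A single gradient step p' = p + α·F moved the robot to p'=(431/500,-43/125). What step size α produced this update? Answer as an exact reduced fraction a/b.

F_att = 1·(g−p) = 1·(-3,13) = (-3.0000,13.0000)
o1: d²=68 > ρ²=51 → inactive
o2: d²=20 ≤ ρ²=51; F_rep = 24·(4,2)/20² = (0.2400,0.1200)
o3: d²=81 > ρ²=51 → inactive
o4: d²=170 > ρ²=51 → inactive
F = F_att + ΣF_rep = (-2.7600,13.1200)
Δp = p'−p = (-0.1380,0.6560); α = Δx/Fx = (-69/500) / (-69/25) = 1/20
check: Δy/Fy = (82/125) / (328/25) = 1/20 ✓

α = 1/20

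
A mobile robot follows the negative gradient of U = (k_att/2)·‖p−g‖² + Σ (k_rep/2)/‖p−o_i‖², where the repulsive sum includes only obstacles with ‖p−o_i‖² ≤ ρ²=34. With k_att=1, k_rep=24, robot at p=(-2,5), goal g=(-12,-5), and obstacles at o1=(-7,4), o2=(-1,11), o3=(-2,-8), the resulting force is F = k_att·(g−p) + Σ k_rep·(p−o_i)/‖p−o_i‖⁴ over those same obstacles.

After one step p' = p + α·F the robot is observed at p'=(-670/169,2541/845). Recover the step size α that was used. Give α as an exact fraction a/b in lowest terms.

F_att = 1·(g−p) = 1·(-10,-10) = (-10.0000,-10.0000)
o1: d²=26 ≤ ρ²=34; F_rep = 24·(5,1)/26² = (0.1775,0.0355)
o2: d²=37 > ρ²=34 → inactive
o3: d²=169 > ρ²=34 → inactive
F = F_att + ΣF_rep = (-9.8225,-9.9645)
Δp = p'−p = (-1.9645,-1.9929); α = Δx/Fx = (-332/169) / (-1660/169) = 1/5
check: Δy/Fy = (-1684/845) / (-1684/169) = 1/5 ✓

α = 1/5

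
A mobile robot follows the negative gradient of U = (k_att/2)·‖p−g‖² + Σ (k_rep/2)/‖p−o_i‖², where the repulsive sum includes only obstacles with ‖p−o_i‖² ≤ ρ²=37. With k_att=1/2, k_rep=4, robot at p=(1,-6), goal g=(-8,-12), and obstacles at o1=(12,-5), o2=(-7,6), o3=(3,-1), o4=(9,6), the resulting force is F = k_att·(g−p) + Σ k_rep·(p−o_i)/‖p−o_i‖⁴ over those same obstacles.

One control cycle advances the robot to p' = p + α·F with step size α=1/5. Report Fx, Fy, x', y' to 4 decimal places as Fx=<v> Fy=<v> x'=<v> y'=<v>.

Fx=-4.5095 Fy=-3.0238 x'=0.0981 y'=-6.6048

F_att = 1/2·(g−p) = 1/2·(-9,-6) = (-4.5000,-3.0000)
o1: d²=122 > ρ²=37 → inactive
o2: d²=208 > ρ²=37 → inactive
o3: d²=29 ≤ ρ²=37; F_rep = 4·(-2,-5)/29² = (-0.0095,-0.0238)
o4: d²=208 > ρ²=37 → inactive
F = F_att + ΣF_rep = (-4.5095,-3.0238)
p' = p + 1/5·F = (0.0981,-6.6048)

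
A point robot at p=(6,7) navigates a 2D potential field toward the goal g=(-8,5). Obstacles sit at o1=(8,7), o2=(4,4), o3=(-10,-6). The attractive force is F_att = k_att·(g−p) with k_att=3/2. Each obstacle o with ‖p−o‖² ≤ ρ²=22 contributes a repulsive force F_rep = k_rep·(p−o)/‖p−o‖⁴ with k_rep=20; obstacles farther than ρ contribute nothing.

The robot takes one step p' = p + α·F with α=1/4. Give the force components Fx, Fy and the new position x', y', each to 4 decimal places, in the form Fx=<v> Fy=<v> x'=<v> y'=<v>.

F_att = 3/2·(g−p) = 3/2·(-14,-2) = (-21.0000,-3.0000)
o1: d²=4 ≤ ρ²=22; F_rep = 20·(-2,0)/4² = (-2.5000,0.0000)
o2: d²=13 ≤ ρ²=22; F_rep = 20·(2,3)/13² = (0.2367,0.3550)
o3: d²=425 > ρ²=22 → inactive
F = F_att + ΣF_rep = (-23.2633,-2.6450)
p' = p + 1/4·F = (0.1842,6.3388)

Fx=-23.2633 Fy=-2.6450 x'=0.1842 y'=6.3388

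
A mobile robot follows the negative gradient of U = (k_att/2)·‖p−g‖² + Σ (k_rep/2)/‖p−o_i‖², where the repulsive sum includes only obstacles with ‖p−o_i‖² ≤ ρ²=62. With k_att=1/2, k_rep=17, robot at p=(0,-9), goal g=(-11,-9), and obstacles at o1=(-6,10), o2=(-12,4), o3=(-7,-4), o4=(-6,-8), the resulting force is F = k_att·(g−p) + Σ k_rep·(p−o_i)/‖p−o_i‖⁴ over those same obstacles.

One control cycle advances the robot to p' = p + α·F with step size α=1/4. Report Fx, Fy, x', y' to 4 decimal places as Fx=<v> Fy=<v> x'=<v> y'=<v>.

F_att = 1/2·(g−p) = 1/2·(-11,0) = (-5.5000,0.0000)
o1: d²=397 > ρ²=62 → inactive
o2: d²=313 > ρ²=62 → inactive
o3: d²=74 > ρ²=62 → inactive
o4: d²=37 ≤ ρ²=62; F_rep = 17·(6,-1)/37² = (0.0745,-0.0124)
F = F_att + ΣF_rep = (-5.4255,-0.0124)
p' = p + 1/4·F = (-1.3564,-9.0031)

Fx=-5.4255 Fy=-0.0124 x'=-1.3564 y'=-9.0031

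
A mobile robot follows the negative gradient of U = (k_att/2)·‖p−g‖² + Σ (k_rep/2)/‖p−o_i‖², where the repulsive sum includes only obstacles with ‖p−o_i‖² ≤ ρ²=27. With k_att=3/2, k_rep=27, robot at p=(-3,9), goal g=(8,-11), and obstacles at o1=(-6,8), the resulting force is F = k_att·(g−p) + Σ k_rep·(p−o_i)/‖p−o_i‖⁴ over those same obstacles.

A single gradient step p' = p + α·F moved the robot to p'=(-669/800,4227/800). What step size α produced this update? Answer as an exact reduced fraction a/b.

α = 1/8

F_att = 3/2·(g−p) = 3/2·(11,-20) = (16.5000,-30.0000)
o1: d²=10 ≤ ρ²=27; F_rep = 27·(3,1)/10² = (0.8100,0.2700)
F = F_att + ΣF_rep = (17.3100,-29.7300)
Δp = p'−p = (2.1637,-3.7163); α = Δx/Fx = (1731/800) / (1731/100) = 1/8
check: Δy/Fy = (-2973/800) / (-2973/100) = 1/8 ✓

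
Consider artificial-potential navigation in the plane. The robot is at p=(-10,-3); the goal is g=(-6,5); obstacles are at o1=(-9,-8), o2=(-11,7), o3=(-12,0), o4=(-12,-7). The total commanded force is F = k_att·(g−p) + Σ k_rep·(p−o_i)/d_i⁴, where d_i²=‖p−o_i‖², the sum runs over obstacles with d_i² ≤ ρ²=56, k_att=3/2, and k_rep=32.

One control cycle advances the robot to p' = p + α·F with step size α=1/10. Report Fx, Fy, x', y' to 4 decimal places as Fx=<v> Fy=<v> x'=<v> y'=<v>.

F_att = 3/2·(g−p) = 3/2·(4,8) = (6.0000,12.0000)
o1: d²=26 ≤ ρ²=56; F_rep = 32·(-1,5)/26² = (-0.0473,0.2367)
o2: d²=101 > ρ²=56 → inactive
o3: d²=13 ≤ ρ²=56; F_rep = 32·(2,-3)/13² = (0.3787,-0.5680)
o4: d²=20 ≤ ρ²=56; F_rep = 32·(2,4)/20² = (0.1600,0.3200)
F = F_att + ΣF_rep = (6.4914,11.9886)
p' = p + 1/10·F = (-9.3509,-1.8011)

Fx=6.4914 Fy=11.9886 x'=-9.3509 y'=-1.8011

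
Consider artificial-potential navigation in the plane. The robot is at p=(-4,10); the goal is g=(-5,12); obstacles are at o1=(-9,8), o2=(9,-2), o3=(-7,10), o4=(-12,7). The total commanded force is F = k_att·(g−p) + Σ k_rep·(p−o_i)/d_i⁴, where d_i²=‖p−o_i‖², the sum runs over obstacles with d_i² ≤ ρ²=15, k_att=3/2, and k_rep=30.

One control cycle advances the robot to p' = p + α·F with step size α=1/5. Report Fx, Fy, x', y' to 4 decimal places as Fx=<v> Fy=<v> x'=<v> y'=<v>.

F_att = 3/2·(g−p) = 3/2·(-1,2) = (-1.5000,3.0000)
o1: d²=29 > ρ²=15 → inactive
o2: d²=313 > ρ²=15 → inactive
o3: d²=9 ≤ ρ²=15; F_rep = 30·(3,0)/9² = (1.1111,0.0000)
o4: d²=73 > ρ²=15 → inactive
F = F_att + ΣF_rep = (-0.3889,3.0000)
p' = p + 1/5·F = (-4.0778,10.6000)

Fx=-0.3889 Fy=3.0000 x'=-4.0778 y'=10.6000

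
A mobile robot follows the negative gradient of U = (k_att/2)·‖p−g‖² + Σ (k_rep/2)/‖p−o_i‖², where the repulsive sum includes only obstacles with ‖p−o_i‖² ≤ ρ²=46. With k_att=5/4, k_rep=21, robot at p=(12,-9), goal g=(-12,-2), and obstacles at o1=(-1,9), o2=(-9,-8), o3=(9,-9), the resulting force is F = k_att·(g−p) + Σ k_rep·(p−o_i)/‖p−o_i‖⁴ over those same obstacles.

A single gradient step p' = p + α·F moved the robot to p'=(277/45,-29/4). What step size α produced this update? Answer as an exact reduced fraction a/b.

α = 1/5

F_att = 5/4·(g−p) = 5/4·(-24,7) = (-30.0000,8.7500)
o1: d²=493 > ρ²=46 → inactive
o2: d²=442 > ρ²=46 → inactive
o3: d²=9 ≤ ρ²=46; F_rep = 21·(3,0)/9² = (0.7778,0.0000)
F = F_att + ΣF_rep = (-29.2222,8.7500)
Δp = p'−p = (-5.8444,1.7500); α = Δx/Fx = (-263/45) / (-263/9) = 1/5
check: Δy/Fy = (7/4) / (35/4) = 1/5 ✓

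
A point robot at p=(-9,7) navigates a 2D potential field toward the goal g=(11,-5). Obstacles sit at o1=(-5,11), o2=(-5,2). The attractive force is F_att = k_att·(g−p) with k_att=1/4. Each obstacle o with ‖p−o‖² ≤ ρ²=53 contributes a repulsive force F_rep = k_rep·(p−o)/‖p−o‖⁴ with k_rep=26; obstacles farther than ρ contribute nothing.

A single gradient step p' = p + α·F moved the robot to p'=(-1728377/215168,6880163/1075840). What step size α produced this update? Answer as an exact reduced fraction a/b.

α = 1/5

F_att = 1/4·(g−p) = 1/4·(20,-12) = (5.0000,-3.0000)
o1: d²=32 ≤ ρ²=53; F_rep = 26·(-4,-4)/32² = (-0.1016,-0.1016)
o2: d²=41 ≤ ρ²=53; F_rep = 26·(-4,5)/41² = (-0.0619,0.0773)
F = F_att + ΣF_rep = (4.8366,-3.0242)
Δp = p'−p = (0.9673,-0.6048); α = Δx/Fx = (208135/215168) / (1040675/215168) = 1/5
check: Δy/Fy = (-650717/1075840) / (-650717/215168) = 1/5 ✓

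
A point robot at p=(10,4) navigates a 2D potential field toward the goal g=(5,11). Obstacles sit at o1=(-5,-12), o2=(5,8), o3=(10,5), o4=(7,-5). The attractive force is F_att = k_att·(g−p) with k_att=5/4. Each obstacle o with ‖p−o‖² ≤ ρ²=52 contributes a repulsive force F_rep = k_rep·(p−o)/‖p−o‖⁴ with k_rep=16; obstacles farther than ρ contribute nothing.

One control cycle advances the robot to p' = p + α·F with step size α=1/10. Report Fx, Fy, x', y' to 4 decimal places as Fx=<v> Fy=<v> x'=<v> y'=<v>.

Fx=-6.2024 Fy=-7.2881 x'=9.3798 y'=3.2712

F_att = 5/4·(g−p) = 5/4·(-5,7) = (-6.2500,8.7500)
o1: d²=481 > ρ²=52 → inactive
o2: d²=41 ≤ ρ²=52; F_rep = 16·(5,-4)/41² = (0.0476,-0.0381)
o3: d²=1 ≤ ρ²=52; F_rep = 16·(0,-1)/1² = (0.0000,-16.0000)
o4: d²=90 > ρ²=52 → inactive
F = F_att + ΣF_rep = (-6.2024,-7.2881)
p' = p + 1/10·F = (9.3798,3.2712)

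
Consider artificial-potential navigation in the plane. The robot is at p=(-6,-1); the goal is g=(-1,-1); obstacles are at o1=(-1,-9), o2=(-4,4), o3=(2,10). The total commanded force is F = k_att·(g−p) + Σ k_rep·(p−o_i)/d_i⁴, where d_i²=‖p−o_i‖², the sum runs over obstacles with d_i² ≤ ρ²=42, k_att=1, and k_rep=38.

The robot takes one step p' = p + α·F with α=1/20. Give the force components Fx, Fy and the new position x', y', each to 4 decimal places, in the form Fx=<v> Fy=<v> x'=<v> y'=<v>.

F_att = 1·(g−p) = 1·(5,0) = (5.0000,0.0000)
o1: d²=89 > ρ²=42 → inactive
o2: d²=29 ≤ ρ²=42; F_rep = 38·(-2,-5)/29² = (-0.0904,-0.2259)
o3: d²=185 > ρ²=42 → inactive
F = F_att + ΣF_rep = (4.9096,-0.2259)
p' = p + 1/20·F = (-5.7545,-1.0113)

Fx=4.9096 Fy=-0.2259 x'=-5.7545 y'=-1.0113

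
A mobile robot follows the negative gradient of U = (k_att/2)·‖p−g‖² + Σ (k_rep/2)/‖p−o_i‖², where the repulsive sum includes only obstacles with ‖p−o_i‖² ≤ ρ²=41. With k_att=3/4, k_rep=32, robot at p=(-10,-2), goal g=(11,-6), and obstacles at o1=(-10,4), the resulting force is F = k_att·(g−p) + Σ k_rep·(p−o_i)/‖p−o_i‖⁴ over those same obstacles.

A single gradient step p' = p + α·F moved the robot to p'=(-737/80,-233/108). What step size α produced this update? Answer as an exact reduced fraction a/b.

F_att = 3/4·(g−p) = 3/4·(21,-4) = (15.7500,-3.0000)
o1: d²=36 ≤ ρ²=41; F_rep = 32·(0,-6)/36² = (0.0000,-0.1481)
F = F_att + ΣF_rep = (15.7500,-3.1481)
Δp = p'−p = (0.7875,-0.1574); α = Δx/Fx = (63/80) / (63/4) = 1/20
check: Δy/Fy = (-17/108) / (-85/27) = 1/20 ✓

α = 1/20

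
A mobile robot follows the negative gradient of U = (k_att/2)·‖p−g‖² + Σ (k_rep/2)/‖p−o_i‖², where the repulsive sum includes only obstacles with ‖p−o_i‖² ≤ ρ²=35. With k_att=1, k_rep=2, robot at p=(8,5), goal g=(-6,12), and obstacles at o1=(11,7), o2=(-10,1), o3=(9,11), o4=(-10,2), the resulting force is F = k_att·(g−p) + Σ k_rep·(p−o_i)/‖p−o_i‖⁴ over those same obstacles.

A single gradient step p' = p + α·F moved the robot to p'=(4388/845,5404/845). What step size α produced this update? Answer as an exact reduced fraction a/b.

F_att = 1·(g−p) = 1·(-14,7) = (-14.0000,7.0000)
o1: d²=13 ≤ ρ²=35; F_rep = 2·(-3,-2)/13² = (-0.0355,-0.0237)
o2: d²=340 > ρ²=35 → inactive
o3: d²=37 > ρ²=35 → inactive
o4: d²=333 > ρ²=35 → inactive
F = F_att + ΣF_rep = (-14.0355,6.9763)
Δp = p'−p = (-2.8071,1.3953); α = Δx/Fx = (-2372/845) / (-2372/169) = 1/5
check: Δy/Fy = (1179/845) / (1179/169) = 1/5 ✓

α = 1/5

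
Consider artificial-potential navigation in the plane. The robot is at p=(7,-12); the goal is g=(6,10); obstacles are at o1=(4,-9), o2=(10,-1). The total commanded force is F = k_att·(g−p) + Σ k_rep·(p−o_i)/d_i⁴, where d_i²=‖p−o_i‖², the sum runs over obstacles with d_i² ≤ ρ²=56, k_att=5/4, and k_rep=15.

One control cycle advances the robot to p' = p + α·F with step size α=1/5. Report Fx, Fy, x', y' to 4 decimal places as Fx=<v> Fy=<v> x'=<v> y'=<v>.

Fx=-1.1111 Fy=27.3611 x'=6.7778 y'=-6.5278

F_att = 5/4·(g−p) = 5/4·(-1,22) = (-1.2500,27.5000)
o1: d²=18 ≤ ρ²=56; F_rep = 15·(3,-3)/18² = (0.1389,-0.1389)
o2: d²=130 > ρ²=56 → inactive
F = F_att + ΣF_rep = (-1.1111,27.3611)
p' = p + 1/5·F = (6.7778,-6.5278)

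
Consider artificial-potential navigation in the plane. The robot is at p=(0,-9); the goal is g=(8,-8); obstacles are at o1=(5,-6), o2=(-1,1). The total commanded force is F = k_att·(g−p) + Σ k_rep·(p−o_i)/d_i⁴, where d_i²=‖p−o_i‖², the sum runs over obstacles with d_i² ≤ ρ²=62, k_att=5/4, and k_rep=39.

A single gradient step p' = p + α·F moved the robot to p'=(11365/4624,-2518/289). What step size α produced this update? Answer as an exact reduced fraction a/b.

F_att = 5/4·(g−p) = 5/4·(8,1) = (10.0000,1.2500)
o1: d²=34 ≤ ρ²=62; F_rep = 39·(-5,-3)/34² = (-0.1687,-0.1012)
o2: d²=101 > ρ²=62 → inactive
F = F_att + ΣF_rep = (9.8313,1.1488)
Δp = p'−p = (2.4578,0.2872); α = Δx/Fx = (11365/4624) / (11365/1156) = 1/4
check: Δy/Fy = (83/289) / (332/289) = 1/4 ✓

α = 1/4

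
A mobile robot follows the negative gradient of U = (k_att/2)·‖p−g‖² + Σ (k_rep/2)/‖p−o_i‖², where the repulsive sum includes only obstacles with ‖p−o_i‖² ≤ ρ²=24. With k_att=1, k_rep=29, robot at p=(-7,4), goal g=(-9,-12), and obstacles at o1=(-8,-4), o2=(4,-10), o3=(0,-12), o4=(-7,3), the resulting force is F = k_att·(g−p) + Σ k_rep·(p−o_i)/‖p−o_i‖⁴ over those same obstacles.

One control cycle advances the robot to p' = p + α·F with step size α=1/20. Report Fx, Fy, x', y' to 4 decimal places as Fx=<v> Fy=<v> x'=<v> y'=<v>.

F_att = 1·(g−p) = 1·(-2,-16) = (-2.0000,-16.0000)
o1: d²=65 > ρ²=24 → inactive
o2: d²=317 > ρ²=24 → inactive
o3: d²=305 > ρ²=24 → inactive
o4: d²=1 ≤ ρ²=24; F_rep = 29·(0,1)/1² = (0.0000,29.0000)
F = F_att + ΣF_rep = (-2.0000,13.0000)
p' = p + 1/20·F = (-7.1000,4.6500)

Fx=-2.0000 Fy=13.0000 x'=-7.1000 y'=4.6500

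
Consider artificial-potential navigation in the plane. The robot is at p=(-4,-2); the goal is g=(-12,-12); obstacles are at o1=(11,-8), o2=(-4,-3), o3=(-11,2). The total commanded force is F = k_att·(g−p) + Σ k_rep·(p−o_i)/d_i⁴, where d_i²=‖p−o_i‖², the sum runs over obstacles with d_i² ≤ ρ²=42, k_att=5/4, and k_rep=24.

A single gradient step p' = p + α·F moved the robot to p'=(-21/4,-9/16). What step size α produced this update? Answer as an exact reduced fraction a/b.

F_att = 5/4·(g−p) = 5/4·(-8,-10) = (-10.0000,-12.5000)
o1: d²=261 > ρ²=42 → inactive
o2: d²=1 ≤ ρ²=42; F_rep = 24·(0,1)/1² = (0.0000,24.0000)
o3: d²=65 > ρ²=42 → inactive
F = F_att + ΣF_rep = (-10.0000,11.5000)
Δp = p'−p = (-1.2500,1.4375); α = Δx/Fx = (-5/4) / (-10) = 1/8
check: Δy/Fy = (23/16) / (23/2) = 1/8 ✓

α = 1/8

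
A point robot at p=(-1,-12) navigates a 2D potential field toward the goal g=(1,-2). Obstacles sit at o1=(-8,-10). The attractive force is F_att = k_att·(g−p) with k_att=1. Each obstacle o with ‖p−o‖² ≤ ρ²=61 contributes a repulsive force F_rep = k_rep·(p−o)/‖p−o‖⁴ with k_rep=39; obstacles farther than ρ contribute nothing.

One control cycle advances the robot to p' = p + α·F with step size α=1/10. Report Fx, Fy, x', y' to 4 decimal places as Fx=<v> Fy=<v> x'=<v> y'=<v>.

Fx=2.0972 Fy=9.9722 x'=-0.7903 y'=-11.0028

F_att = 1·(g−p) = 1·(2,10) = (2.0000,10.0000)
o1: d²=53 ≤ ρ²=61; F_rep = 39·(7,-2)/53² = (0.0972,-0.0278)
F = F_att + ΣF_rep = (2.0972,9.9722)
p' = p + 1/10·F = (-0.7903,-11.0028)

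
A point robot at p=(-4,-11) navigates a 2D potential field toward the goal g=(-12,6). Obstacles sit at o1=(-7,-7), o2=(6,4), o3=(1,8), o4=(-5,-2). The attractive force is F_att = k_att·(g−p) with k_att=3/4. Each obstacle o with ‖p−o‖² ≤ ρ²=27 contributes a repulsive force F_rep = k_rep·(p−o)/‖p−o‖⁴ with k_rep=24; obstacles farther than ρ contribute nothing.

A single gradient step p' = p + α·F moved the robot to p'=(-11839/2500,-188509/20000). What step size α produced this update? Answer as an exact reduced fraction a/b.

α = 1/8

F_att = 3/4·(g−p) = 3/4·(-8,17) = (-6.0000,12.7500)
o1: d²=25 ≤ ρ²=27; F_rep = 24·(3,-4)/25² = (0.1152,-0.1536)
o2: d²=325 > ρ²=27 → inactive
o3: d²=386 > ρ²=27 → inactive
o4: d²=82 > ρ²=27 → inactive
F = F_att + ΣF_rep = (-5.8848,12.5964)
Δp = p'−p = (-0.7356,1.5745); α = Δx/Fx = (-1839/2500) / (-3678/625) = 1/8
check: Δy/Fy = (31491/20000) / (31491/2500) = 1/8 ✓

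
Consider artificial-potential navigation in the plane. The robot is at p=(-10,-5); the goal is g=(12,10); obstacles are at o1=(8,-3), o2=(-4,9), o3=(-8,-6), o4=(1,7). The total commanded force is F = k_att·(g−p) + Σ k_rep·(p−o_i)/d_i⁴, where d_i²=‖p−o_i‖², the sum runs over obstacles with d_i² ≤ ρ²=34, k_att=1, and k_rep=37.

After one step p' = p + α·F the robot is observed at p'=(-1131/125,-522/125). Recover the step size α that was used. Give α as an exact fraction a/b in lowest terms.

F_att = 1·(g−p) = 1·(22,15) = (22.0000,15.0000)
o1: d²=328 > ρ²=34 → inactive
o2: d²=232 > ρ²=34 → inactive
o3: d²=5 ≤ ρ²=34; F_rep = 37·(-2,1)/5² = (-2.9600,1.4800)
o4: d²=265 > ρ²=34 → inactive
F = F_att + ΣF_rep = (19.0400,16.4800)
Δp = p'−p = (0.9520,0.8240); α = Δx/Fx = (119/125) / (476/25) = 1/20
check: Δy/Fy = (103/125) / (412/25) = 1/20 ✓

α = 1/20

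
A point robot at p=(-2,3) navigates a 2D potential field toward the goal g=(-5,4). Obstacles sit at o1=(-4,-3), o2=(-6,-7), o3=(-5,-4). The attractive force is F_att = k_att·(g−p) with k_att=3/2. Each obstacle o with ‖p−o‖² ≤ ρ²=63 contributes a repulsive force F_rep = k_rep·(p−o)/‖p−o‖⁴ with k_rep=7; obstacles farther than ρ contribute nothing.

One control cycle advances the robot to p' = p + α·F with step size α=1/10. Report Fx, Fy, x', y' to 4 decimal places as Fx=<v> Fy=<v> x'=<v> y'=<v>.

F_att = 3/2·(g−p) = 3/2·(-3,1) = (-4.5000,1.5000)
o1: d²=40 ≤ ρ²=63; F_rep = 7·(2,6)/40² = (0.0088,0.0262)
o2: d²=116 > ρ²=63 → inactive
o3: d²=58 ≤ ρ²=63; F_rep = 7·(3,7)/58² = (0.0062,0.0146)
F = F_att + ΣF_rep = (-4.4850,1.5408)
p' = p + 1/10·F = (-2.4485,3.1541)

Fx=-4.4850 Fy=1.5408 x'=-2.4485 y'=3.1541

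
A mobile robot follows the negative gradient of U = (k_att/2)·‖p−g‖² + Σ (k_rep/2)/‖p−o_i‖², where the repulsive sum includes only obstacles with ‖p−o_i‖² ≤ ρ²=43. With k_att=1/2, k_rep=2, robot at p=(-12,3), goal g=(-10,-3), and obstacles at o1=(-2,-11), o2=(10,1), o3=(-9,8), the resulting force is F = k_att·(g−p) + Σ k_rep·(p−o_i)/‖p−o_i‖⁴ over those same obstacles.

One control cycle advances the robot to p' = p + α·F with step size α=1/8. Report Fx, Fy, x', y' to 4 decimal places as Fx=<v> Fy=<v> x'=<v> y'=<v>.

F_att = 1/2·(g−p) = 1/2·(2,-6) = (1.0000,-3.0000)
o1: d²=296 > ρ²=43 → inactive
o2: d²=488 > ρ²=43 → inactive
o3: d²=34 ≤ ρ²=43; F_rep = 2·(-3,-5)/34² = (-0.0052,-0.0087)
F = F_att + ΣF_rep = (0.9948,-3.0087)
p' = p + 1/8·F = (-11.8756,2.6239)

Fx=0.9948 Fy=-3.0087 x'=-11.8756 y'=2.6239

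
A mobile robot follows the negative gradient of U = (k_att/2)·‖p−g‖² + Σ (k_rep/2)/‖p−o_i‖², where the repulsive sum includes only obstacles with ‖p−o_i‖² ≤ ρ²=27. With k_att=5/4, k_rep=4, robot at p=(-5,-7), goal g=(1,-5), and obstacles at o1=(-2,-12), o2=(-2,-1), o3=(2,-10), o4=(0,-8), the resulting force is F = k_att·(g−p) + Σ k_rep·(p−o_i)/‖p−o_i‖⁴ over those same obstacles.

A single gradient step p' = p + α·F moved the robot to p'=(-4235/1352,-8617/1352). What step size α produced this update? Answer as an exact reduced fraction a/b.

α = 1/4

F_att = 5/4·(g−p) = 5/4·(6,2) = (7.5000,2.5000)
o1: d²=34 > ρ²=27 → inactive
o2: d²=45 > ρ²=27 → inactive
o3: d²=58 > ρ²=27 → inactive
o4: d²=26 ≤ ρ²=27; F_rep = 4·(-5,1)/26² = (-0.0296,0.0059)
F = F_att + ΣF_rep = (7.4704,2.5059)
Δp = p'−p = (1.8676,0.6265); α = Δx/Fx = (2525/1352) / (2525/338) = 1/4
check: Δy/Fy = (847/1352) / (847/338) = 1/4 ✓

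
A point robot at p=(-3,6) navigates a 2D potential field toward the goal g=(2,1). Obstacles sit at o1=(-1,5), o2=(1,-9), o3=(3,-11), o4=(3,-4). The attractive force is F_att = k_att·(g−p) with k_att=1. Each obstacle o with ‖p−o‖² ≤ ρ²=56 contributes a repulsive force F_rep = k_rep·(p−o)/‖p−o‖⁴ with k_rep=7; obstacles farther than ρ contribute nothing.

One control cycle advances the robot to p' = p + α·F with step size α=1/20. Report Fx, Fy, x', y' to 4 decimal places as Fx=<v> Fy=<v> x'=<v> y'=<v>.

Fx=4.4400 Fy=-4.7200 x'=-2.7780 y'=5.7640

F_att = 1·(g−p) = 1·(5,-5) = (5.0000,-5.0000)
o1: d²=5 ≤ ρ²=56; F_rep = 7·(-2,1)/5² = (-0.5600,0.2800)
o2: d²=241 > ρ²=56 → inactive
o3: d²=325 > ρ²=56 → inactive
o4: d²=136 > ρ²=56 → inactive
F = F_att + ΣF_rep = (4.4400,-4.7200)
p' = p + 1/20·F = (-2.7780,5.7640)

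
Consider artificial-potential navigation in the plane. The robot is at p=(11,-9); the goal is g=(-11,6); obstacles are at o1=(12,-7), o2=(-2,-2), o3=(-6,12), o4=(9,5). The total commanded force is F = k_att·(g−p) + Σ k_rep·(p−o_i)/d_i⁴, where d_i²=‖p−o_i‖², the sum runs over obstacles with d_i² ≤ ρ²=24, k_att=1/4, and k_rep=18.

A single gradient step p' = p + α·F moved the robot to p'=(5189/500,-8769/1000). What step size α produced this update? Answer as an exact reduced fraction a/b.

F_att = 1/4·(g−p) = 1/4·(-22,15) = (-5.5000,3.7500)
o1: d²=5 ≤ ρ²=24; F_rep = 18·(-1,-2)/5² = (-0.7200,-1.4400)
o2: d²=218 > ρ²=24 → inactive
o3: d²=730 > ρ²=24 → inactive
o4: d²=200 > ρ²=24 → inactive
F = F_att + ΣF_rep = (-6.2200,2.3100)
Δp = p'−p = (-0.6220,0.2310); α = Δx/Fx = (-311/500) / (-311/50) = 1/10
check: Δy/Fy = (231/1000) / (231/100) = 1/10 ✓

α = 1/10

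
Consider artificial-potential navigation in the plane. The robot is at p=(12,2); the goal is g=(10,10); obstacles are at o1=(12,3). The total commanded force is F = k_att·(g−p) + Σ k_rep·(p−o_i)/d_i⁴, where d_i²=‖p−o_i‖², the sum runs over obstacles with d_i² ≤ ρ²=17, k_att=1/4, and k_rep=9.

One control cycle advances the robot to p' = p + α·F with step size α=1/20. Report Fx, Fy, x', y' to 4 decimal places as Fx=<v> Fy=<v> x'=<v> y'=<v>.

F_att = 1/4·(g−p) = 1/4·(-2,8) = (-0.5000,2.0000)
o1: d²=1 ≤ ρ²=17; F_rep = 9·(0,-1)/1² = (0.0000,-9.0000)
F = F_att + ΣF_rep = (-0.5000,-7.0000)
p' = p + 1/20·F = (11.9750,1.6500)

Fx=-0.5000 Fy=-7.0000 x'=11.9750 y'=1.6500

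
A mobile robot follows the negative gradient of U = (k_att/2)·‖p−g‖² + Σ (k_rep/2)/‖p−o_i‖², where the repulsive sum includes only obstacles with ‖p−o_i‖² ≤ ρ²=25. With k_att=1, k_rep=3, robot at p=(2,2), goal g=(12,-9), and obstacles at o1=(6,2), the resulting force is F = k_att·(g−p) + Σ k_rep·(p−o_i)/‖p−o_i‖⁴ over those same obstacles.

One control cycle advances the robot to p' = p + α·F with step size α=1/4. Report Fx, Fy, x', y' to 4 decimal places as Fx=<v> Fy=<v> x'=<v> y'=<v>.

Fx=9.9531 Fy=-11.0000 x'=4.4883 y'=-0.7500

F_att = 1·(g−p) = 1·(10,-11) = (10.0000,-11.0000)
o1: d²=16 ≤ ρ²=25; F_rep = 3·(-4,0)/16² = (-0.0469,0.0000)
F = F_att + ΣF_rep = (9.9531,-11.0000)
p' = p + 1/4·F = (4.4883,-0.7500)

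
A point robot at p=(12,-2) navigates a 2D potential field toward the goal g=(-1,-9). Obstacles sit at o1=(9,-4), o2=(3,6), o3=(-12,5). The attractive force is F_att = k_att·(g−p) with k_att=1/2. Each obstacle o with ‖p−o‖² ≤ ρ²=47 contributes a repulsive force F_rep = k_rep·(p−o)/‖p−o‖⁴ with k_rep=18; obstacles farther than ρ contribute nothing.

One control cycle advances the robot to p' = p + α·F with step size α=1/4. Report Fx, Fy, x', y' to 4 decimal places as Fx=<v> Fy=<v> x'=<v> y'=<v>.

F_att = 1/2·(g−p) = 1/2·(-13,-7) = (-6.5000,-3.5000)
o1: d²=13 ≤ ρ²=47; F_rep = 18·(3,2)/13² = (0.3195,0.2130)
o2: d²=145 > ρ²=47 → inactive
o3: d²=625 > ρ²=47 → inactive
F = F_att + ΣF_rep = (-6.1805,-3.2870)
p' = p + 1/4·F = (10.4549,-2.8217)

Fx=-6.1805 Fy=-3.2870 x'=10.4549 y'=-2.8217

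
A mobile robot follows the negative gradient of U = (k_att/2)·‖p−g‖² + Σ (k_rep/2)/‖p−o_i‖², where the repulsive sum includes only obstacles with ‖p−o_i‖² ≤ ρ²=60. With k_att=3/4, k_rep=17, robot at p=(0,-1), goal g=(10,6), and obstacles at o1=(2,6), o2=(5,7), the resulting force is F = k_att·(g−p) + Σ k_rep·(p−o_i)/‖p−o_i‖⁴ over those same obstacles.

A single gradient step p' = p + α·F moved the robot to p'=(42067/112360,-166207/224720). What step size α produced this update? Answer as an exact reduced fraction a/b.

α = 1/20

F_att = 3/4·(g−p) = 3/4·(10,7) = (7.5000,5.2500)
o1: d²=53 ≤ ρ²=60; F_rep = 17·(-2,-7)/53² = (-0.0121,-0.0424)
o2: d²=89 > ρ²=60 → inactive
F = F_att + ΣF_rep = (7.4879,5.2076)
Δp = p'−p = (0.3744,0.2604); α = Δx/Fx = (42067/112360) / (42067/5618) = 1/20
check: Δy/Fy = (58513/224720) / (58513/11236) = 1/20 ✓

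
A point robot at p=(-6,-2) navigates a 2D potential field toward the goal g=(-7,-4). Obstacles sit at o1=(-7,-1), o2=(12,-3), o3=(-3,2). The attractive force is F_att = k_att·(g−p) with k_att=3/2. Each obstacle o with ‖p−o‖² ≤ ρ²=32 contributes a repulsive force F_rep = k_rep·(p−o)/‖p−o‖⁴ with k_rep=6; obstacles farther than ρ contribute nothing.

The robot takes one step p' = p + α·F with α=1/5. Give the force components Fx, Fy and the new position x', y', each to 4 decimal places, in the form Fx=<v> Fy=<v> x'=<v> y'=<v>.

F_att = 3/2·(g−p) = 3/2·(-1,-2) = (-1.5000,-3.0000)
o1: d²=2 ≤ ρ²=32; F_rep = 6·(1,-1)/2² = (1.5000,-1.5000)
o2: d²=325 > ρ²=32 → inactive
o3: d²=25 ≤ ρ²=32; F_rep = 6·(-3,-4)/25² = (-0.0288,-0.0384)
F = F_att + ΣF_rep = (-0.0288,-4.5384)
p' = p + 1/5·F = (-6.0058,-2.9077)

Fx=-0.0288 Fy=-4.5384 x'=-6.0058 y'=-2.9077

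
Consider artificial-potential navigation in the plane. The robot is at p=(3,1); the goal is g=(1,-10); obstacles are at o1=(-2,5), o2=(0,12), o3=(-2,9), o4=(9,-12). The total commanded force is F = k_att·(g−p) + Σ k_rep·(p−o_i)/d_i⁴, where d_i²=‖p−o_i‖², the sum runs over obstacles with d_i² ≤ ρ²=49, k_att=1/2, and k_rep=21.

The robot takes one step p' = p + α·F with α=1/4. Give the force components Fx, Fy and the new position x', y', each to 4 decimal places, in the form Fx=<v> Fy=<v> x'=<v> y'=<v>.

Fx=-0.9375 Fy=-5.5500 x'=2.7656 y'=-0.3875

F_att = 1/2·(g−p) = 1/2·(-2,-11) = (-1.0000,-5.5000)
o1: d²=41 ≤ ρ²=49; F_rep = 21·(5,-4)/41² = (0.0625,-0.0500)
o2: d²=130 > ρ²=49 → inactive
o3: d²=89 > ρ²=49 → inactive
o4: d²=205 > ρ²=49 → inactive
F = F_att + ΣF_rep = (-0.9375,-5.5500)
p' = p + 1/4·F = (2.7656,-0.3875)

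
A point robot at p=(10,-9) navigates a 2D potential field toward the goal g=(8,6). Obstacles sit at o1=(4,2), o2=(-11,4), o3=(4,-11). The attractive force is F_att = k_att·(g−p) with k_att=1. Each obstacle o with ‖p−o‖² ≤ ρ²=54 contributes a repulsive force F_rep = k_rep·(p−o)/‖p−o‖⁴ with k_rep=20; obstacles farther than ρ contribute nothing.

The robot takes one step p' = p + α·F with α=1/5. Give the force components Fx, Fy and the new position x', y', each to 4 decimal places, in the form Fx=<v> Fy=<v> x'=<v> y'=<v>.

F_att = 1·(g−p) = 1·(-2,15) = (-2.0000,15.0000)
o1: d²=157 > ρ²=54 → inactive
o2: d²=610 > ρ²=54 → inactive
o3: d²=40 ≤ ρ²=54; F_rep = 20·(6,2)/40² = (0.0750,0.0250)
F = F_att + ΣF_rep = (-1.9250,15.0250)
p' = p + 1/5·F = (9.6150,-5.9950)

Fx=-1.9250 Fy=15.0250 x'=9.6150 y'=-5.9950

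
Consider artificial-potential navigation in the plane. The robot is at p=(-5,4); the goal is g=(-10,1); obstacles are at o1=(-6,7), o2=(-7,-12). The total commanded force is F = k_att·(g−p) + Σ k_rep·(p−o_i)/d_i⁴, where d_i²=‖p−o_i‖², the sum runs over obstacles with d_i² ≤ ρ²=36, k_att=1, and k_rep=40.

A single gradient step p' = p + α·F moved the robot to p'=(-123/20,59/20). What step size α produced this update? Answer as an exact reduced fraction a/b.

F_att = 1·(g−p) = 1·(-5,-3) = (-5.0000,-3.0000)
o1: d²=10 ≤ ρ²=36; F_rep = 40·(1,-3)/10² = (0.4000,-1.2000)
o2: d²=260 > ρ²=36 → inactive
F = F_att + ΣF_rep = (-4.6000,-4.2000)
Δp = p'−p = (-1.1500,-1.0500); α = Δx/Fx = (-23/20) / (-23/5) = 1/4
check: Δy/Fy = (-21/20) / (-21/5) = 1/4 ✓

α = 1/4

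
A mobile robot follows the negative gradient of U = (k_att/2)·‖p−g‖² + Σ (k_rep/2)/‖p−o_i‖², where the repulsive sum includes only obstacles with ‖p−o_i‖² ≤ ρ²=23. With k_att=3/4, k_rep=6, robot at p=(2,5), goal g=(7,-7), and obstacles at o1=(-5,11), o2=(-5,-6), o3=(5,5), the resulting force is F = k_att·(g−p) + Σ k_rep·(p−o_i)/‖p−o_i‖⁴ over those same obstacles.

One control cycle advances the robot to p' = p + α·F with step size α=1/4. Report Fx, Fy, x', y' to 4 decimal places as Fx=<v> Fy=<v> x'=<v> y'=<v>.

F_att = 3/4·(g−p) = 3/4·(5,-12) = (3.7500,-9.0000)
o1: d²=85 > ρ²=23 → inactive
o2: d²=170 > ρ²=23 → inactive
o3: d²=9 ≤ ρ²=23; F_rep = 6·(-3,0)/9² = (-0.2222,0.0000)
F = F_att + ΣF_rep = (3.5278,-9.0000)
p' = p + 1/4·F = (2.8819,2.7500)

Fx=3.5278 Fy=-9.0000 x'=2.8819 y'=2.7500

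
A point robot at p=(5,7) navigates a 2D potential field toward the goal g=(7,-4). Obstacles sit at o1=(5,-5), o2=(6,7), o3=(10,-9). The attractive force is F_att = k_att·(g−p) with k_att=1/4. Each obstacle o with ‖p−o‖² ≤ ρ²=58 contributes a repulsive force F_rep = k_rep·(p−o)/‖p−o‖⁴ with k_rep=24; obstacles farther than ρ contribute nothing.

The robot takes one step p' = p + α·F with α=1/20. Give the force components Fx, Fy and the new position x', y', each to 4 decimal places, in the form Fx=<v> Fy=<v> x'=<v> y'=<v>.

F_att = 1/4·(g−p) = 1/4·(2,-11) = (0.5000,-2.7500)
o1: d²=144 > ρ²=58 → inactive
o2: d²=1 ≤ ρ²=58; F_rep = 24·(-1,0)/1² = (-24.0000,0.0000)
o3: d²=281 > ρ²=58 → inactive
F = F_att + ΣF_rep = (-23.5000,-2.7500)
p' = p + 1/20·F = (3.8250,6.8625)

Fx=-23.5000 Fy=-2.7500 x'=3.8250 y'=6.8625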